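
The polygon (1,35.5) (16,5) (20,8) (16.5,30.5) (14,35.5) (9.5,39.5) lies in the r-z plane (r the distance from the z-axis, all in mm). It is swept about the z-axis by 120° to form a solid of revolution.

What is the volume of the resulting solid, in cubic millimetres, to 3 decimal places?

Volume = 7652.352 mm³

Profile (r,z), 6 vertices: (1,35.5) (16,5) (20,8) (16.5,30.5) (14,35.5) (9.5,39.5)
edge 0: (1,35.5)→(16,5)  cross = 1·5 − 16·35.5 = -563.0000; (r_i+r_j)·cross = 17·-563.0000 = -9571.0000
edge 1: (16,5)→(20,8)  cross = 16·8 − 20·5 = 28.0000; (r_i+r_j)·cross = 36·28.0000 = 1008.0000
edge 2: (20,8)→(16.5,30.5)  cross = 20·30.5 − 16.5·8 = 478.0000; (r_i+r_j)·cross = 36.5·478.0000 = 17447.0000
edge 3: (16.5,30.5)→(14,35.5)  cross = 16.5·35.5 − 14·30.5 = 158.7500; (r_i+r_j)·cross = 30.5·158.7500 = 4841.8750
edge 4: (14,35.5)→(9.5,39.5)  cross = 14·39.5 − 9.5·35.5 = 215.7500; (r_i+r_j)·cross = 23.5·215.7500 = 5070.1250
edge 5: (9.5,39.5)→(1,35.5)  cross = 9.5·35.5 − 1·39.5 = 297.7500; (r_i+r_j)·cross = 10.5·297.7500 = 3126.3750
Σcross = 615.2500 → A = |Σcross|/2 = 307.6250 mm²
Σ(r_i+r_j)·cross = 21922.3750 → first moment M = |Σ|/6 = 3653.7292
R_c = M/A = 3653.7292/307.6250 = 11.8772 mm
θ = 120° = 2.094395 rad
V = θ·R_c·A = 2.094395·11.8772·307.6250 = 7652.352 mm³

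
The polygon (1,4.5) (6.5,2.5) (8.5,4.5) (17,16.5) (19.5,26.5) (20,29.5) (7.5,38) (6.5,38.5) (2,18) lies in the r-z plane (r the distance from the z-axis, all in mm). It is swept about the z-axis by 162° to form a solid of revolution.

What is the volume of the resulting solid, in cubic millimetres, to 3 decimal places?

Volume = 11189.509 mm³

Profile (r,z), 9 vertices: (1,4.5) (6.5,2.5) (8.5,4.5) (17,16.5) (19.5,26.5) (20,29.5) (7.5,38) (6.5,38.5) (2,18)
edge 0: (1,4.5)→(6.5,2.5)  cross = 1·2.5 − 6.5·4.5 = -26.7500; (r_i+r_j)·cross = 7.5·-26.7500 = -200.6250
edge 1: (6.5,2.5)→(8.5,4.5)  cross = 6.5·4.5 − 8.5·2.5 = 8.0000; (r_i+r_j)·cross = 15·8.0000 = 120.0000
edge 2: (8.5,4.5)→(17,16.5)  cross = 8.5·16.5 − 17·4.5 = 63.7500; (r_i+r_j)·cross = 25.5·63.7500 = 1625.6250
edge 3: (17,16.5)→(19.5,26.5)  cross = 17·26.5 − 19.5·16.5 = 128.7500; (r_i+r_j)·cross = 36.5·128.7500 = 4699.3750
edge 4: (19.5,26.5)→(20,29.5)  cross = 19.5·29.5 − 20·26.5 = 45.2500; (r_i+r_j)·cross = 39.5·45.2500 = 1787.3750
edge 5: (20,29.5)→(7.5,38)  cross = 20·38 − 7.5·29.5 = 538.7500; (r_i+r_j)·cross = 27.5·538.7500 = 14815.6250
edge 6: (7.5,38)→(6.5,38.5)  cross = 7.5·38.5 − 6.5·38 = 41.7500; (r_i+r_j)·cross = 14·41.7500 = 584.5000
edge 7: (6.5,38.5)→(2,18)  cross = 6.5·18 − 2·38.5 = 40.0000; (r_i+r_j)·cross = 8.5·40.0000 = 340.0000
edge 8: (2,18)→(1,4.5)  cross = 2·4.5 − 1·18 = -9.0000; (r_i+r_j)·cross = 3·-9.0000 = -27.0000
Σcross = 830.5000 → A = |Σcross|/2 = 415.2500 mm²
Σ(r_i+r_j)·cross = 23744.8750 → first moment M = |Σ|/6 = 3957.4792
R_c = M/A = 3957.4792/415.2500 = 9.5304 mm
θ = 162° = 2.827433 rad
V = θ·R_c·A = 2.827433·9.5304·415.2500 = 11189.509 mm³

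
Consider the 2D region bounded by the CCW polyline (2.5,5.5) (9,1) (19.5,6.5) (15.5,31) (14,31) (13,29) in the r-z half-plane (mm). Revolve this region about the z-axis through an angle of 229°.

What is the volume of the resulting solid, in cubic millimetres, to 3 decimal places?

Volume = 13082.539 mm³

Profile (r,z), 6 vertices: (2.5,5.5) (9,1) (19.5,6.5) (15.5,31) (14,31) (13,29)
edge 0: (2.5,5.5)→(9,1)  cross = 2.5·1 − 9·5.5 = -47.0000; (r_i+r_j)·cross = 11.5·-47.0000 = -540.5000
edge 1: (9,1)→(19.5,6.5)  cross = 9·6.5 − 19.5·1 = 39.0000; (r_i+r_j)·cross = 28.5·39.0000 = 1111.5000
edge 2: (19.5,6.5)→(15.5,31)  cross = 19.5·31 − 15.5·6.5 = 503.7500; (r_i+r_j)·cross = 35·503.7500 = 17631.2500
edge 3: (15.5,31)→(14,31)  cross = 15.5·31 − 14·31 = 46.5000; (r_i+r_j)·cross = 29.5·46.5000 = 1371.7500
edge 4: (14,31)→(13,29)  cross = 14·29 − 13·31 = 3.0000; (r_i+r_j)·cross = 27·3.0000 = 81.0000
edge 5: (13,29)→(2.5,5.5)  cross = 13·5.5 − 2.5·29 = -1.0000; (r_i+r_j)·cross = 15.5·-1.0000 = -15.5000
Σcross = 544.2500 → A = |Σcross|/2 = 272.1250 mm²
Σ(r_i+r_j)·cross = 19639.5000 → first moment M = |Σ|/6 = 3273.2500
R_c = M/A = 3273.2500/272.1250 = 12.0285 mm
θ = 229° = 3.996804 rad
V = θ·R_c·A = 3.996804·12.0285·272.1250 = 13082.539 mm³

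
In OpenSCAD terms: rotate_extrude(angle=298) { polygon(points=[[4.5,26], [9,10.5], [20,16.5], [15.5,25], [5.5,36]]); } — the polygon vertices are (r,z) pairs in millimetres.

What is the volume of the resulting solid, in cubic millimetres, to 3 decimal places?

Profile (r,z), 5 vertices: (4.5,26) (9,10.5) (20,16.5) (15.5,25) (5.5,36)
edge 0: (4.5,26)→(9,10.5)  cross = 4.5·10.5 − 9·26 = -186.7500; (r_i+r_j)·cross = 13.5·-186.7500 = -2521.1250
edge 1: (9,10.5)→(20,16.5)  cross = 9·16.5 − 20·10.5 = -61.5000; (r_i+r_j)·cross = 29·-61.5000 = -1783.5000
edge 2: (20,16.5)→(15.5,25)  cross = 20·25 − 15.5·16.5 = 244.2500; (r_i+r_j)·cross = 35.5·244.2500 = 8670.8750
edge 3: (15.5,25)→(5.5,36)  cross = 15.5·36 − 5.5·25 = 420.5000; (r_i+r_j)·cross = 21·420.5000 = 8830.5000
edge 4: (5.5,36)→(4.5,26)  cross = 5.5·26 − 4.5·36 = -19.0000; (r_i+r_j)·cross = 10·-19.0000 = -190.0000
Σcross = 397.5000 → A = |Σcross|/2 = 198.7500 mm²
Σ(r_i+r_j)·cross = 13006.7500 → first moment M = |Σ|/6 = 2167.7917
R_c = M/A = 2167.7917/198.7500 = 10.9071 mm
θ = 298° = 5.201081 rad
V = θ·R_c·A = 5.201081·10.9071·198.7500 = 11274.860 mm³

Volume = 11274.860 mm³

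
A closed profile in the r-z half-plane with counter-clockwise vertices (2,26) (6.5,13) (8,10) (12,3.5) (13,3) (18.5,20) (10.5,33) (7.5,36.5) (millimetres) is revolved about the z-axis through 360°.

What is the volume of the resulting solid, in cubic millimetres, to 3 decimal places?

Volume = 18640.378 mm³

Profile (r,z), 8 vertices: (2,26) (6.5,13) (8,10) (12,3.5) (13,3) (18.5,20) (10.5,33) (7.5,36.5)
edge 0: (2,26)→(6.5,13)  cross = 2·13 − 6.5·26 = -143.0000; (r_i+r_j)·cross = 8.5·-143.0000 = -1215.5000
edge 1: (6.5,13)→(8,10)  cross = 6.5·10 − 8·13 = -39.0000; (r_i+r_j)·cross = 14.5·-39.0000 = -565.5000
edge 2: (8,10)→(12,3.5)  cross = 8·3.5 − 12·10 = -92.0000; (r_i+r_j)·cross = 20·-92.0000 = -1840.0000
edge 3: (12,3.5)→(13,3)  cross = 12·3 − 13·3.5 = -9.5000; (r_i+r_j)·cross = 25·-9.5000 = -237.5000
edge 4: (13,3)→(18.5,20)  cross = 13·20 − 18.5·3 = 204.5000; (r_i+r_j)·cross = 31.5·204.5000 = 6441.7500
edge 5: (18.5,20)→(10.5,33)  cross = 18.5·33 − 10.5·20 = 400.5000; (r_i+r_j)·cross = 29·400.5000 = 11614.5000
edge 6: (10.5,33)→(7.5,36.5)  cross = 10.5·36.5 − 7.5·33 = 135.7500; (r_i+r_j)·cross = 18·135.7500 = 2443.5000
edge 7: (7.5,36.5)→(2,26)  cross = 7.5·26 − 2·36.5 = 122.0000; (r_i+r_j)·cross = 9.5·122.0000 = 1159.0000
Σcross = 579.2500 → A = |Σcross|/2 = 289.6250 mm²
Σ(r_i+r_j)·cross = 17800.2500 → first moment M = |Σ|/6 = 2966.7083
R_c = M/A = 2966.7083/289.6250 = 10.2433 mm
θ = 360° = 6.283185 rad
V = θ·R_c·A = 6.283185·10.2433·289.6250 = 18640.378 mm³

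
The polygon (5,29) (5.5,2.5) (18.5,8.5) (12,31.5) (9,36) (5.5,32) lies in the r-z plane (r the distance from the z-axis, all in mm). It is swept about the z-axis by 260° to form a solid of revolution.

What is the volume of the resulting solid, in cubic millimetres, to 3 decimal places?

Volume = 13272.945 mm³

Profile (r,z), 6 vertices: (5,29) (5.5,2.5) (18.5,8.5) (12,31.5) (9,36) (5.5,32)
edge 0: (5,29)→(5.5,2.5)  cross = 5·2.5 − 5.5·29 = -147.0000; (r_i+r_j)·cross = 10.5·-147.0000 = -1543.5000
edge 1: (5.5,2.5)→(18.5,8.5)  cross = 5.5·8.5 − 18.5·2.5 = 0.5000; (r_i+r_j)·cross = 24·0.5000 = 12.0000
edge 2: (18.5,8.5)→(12,31.5)  cross = 18.5·31.5 − 12·8.5 = 480.7500; (r_i+r_j)·cross = 30.5·480.7500 = 14662.8750
edge 3: (12,31.5)→(9,36)  cross = 12·36 − 9·31.5 = 148.5000; (r_i+r_j)·cross = 21·148.5000 = 3118.5000
edge 4: (9,36)→(5.5,32)  cross = 9·32 − 5.5·36 = 90.0000; (r_i+r_j)·cross = 14.5·90.0000 = 1305.0000
edge 5: (5.5,32)→(5,29)  cross = 5.5·29 − 5·32 = -0.5000; (r_i+r_j)·cross = 10.5·-0.5000 = -5.2500
Σcross = 572.2500 → A = |Σcross|/2 = 286.1250 mm²
Σ(r_i+r_j)·cross = 17549.6250 → first moment M = |Σ|/6 = 2924.9375
R_c = M/A = 2924.9375/286.1250 = 10.2226 mm
θ = 260° = 4.537856 rad
V = θ·R_c·A = 4.537856·10.2226·286.1250 = 13272.945 mm³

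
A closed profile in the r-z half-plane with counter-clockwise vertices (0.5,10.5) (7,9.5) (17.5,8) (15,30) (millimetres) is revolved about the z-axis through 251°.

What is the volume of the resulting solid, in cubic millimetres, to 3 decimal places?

Profile (r,z), 4 vertices: (0.5,10.5) (7,9.5) (17.5,8) (15,30)
edge 0: (0.5,10.5)→(7,9.5)  cross = 0.5·9.5 − 7·10.5 = -68.7500; (r_i+r_j)·cross = 7.5·-68.7500 = -515.6250
edge 1: (7,9.5)→(17.5,8)  cross = 7·8 − 17.5·9.5 = -110.2500; (r_i+r_j)·cross = 24.5·-110.2500 = -2701.1250
edge 2: (17.5,8)→(15,30)  cross = 17.5·30 − 15·8 = 405.0000; (r_i+r_j)·cross = 32.5·405.0000 = 13162.5000
edge 3: (15,30)→(0.5,10.5)  cross = 15·10.5 − 0.5·30 = 142.5000; (r_i+r_j)·cross = 15.5·142.5000 = 2208.7500
Σcross = 368.5000 → A = |Σcross|/2 = 184.2500 mm²
Σ(r_i+r_j)·cross = 12154.5000 → first moment M = |Σ|/6 = 2025.7500
R_c = M/A = 2025.7500/184.2500 = 10.9946 mm
θ = 251° = 4.380776 rad
V = θ·R_c·A = 4.380776·10.9946·184.2500 = 8874.358 mm³

Volume = 8874.358 mm³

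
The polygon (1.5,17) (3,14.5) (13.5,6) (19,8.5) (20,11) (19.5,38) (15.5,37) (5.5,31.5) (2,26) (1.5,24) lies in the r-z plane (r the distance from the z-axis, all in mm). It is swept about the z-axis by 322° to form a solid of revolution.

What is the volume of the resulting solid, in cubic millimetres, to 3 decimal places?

Volume = 29266.294 mm³

Profile (r,z), 10 vertices: (1.5,17) (3,14.5) (13.5,6) (19,8.5) (20,11) (19.5,38) (15.5,37) (5.5,31.5) (2,26) (1.5,24)
edge 0: (1.5,17)→(3,14.5)  cross = 1.5·14.5 − 3·17 = -29.2500; (r_i+r_j)·cross = 4.5·-29.2500 = -131.6250
edge 1: (3,14.5)→(13.5,6)  cross = 3·6 − 13.5·14.5 = -177.7500; (r_i+r_j)·cross = 16.5·-177.7500 = -2932.8750
edge 2: (13.5,6)→(19,8.5)  cross = 13.5·8.5 − 19·6 = 0.7500; (r_i+r_j)·cross = 32.5·0.7500 = 24.3750
edge 3: (19,8.5)→(20,11)  cross = 19·11 − 20·8.5 = 39.0000; (r_i+r_j)·cross = 39·39.0000 = 1521.0000
edge 4: (20,11)→(19.5,38)  cross = 20·38 − 19.5·11 = 545.5000; (r_i+r_j)·cross = 39.5·545.5000 = 21547.2500
edge 5: (19.5,38)→(15.5,37)  cross = 19.5·37 − 15.5·38 = 132.5000; (r_i+r_j)·cross = 35·132.5000 = 4637.5000
edge 6: (15.5,37)→(5.5,31.5)  cross = 15.5·31.5 − 5.5·37 = 284.7500; (r_i+r_j)·cross = 21·284.7500 = 5979.7500
edge 7: (5.5,31.5)→(2,26)  cross = 5.5·26 − 2·31.5 = 80.0000; (r_i+r_j)·cross = 7.5·80.0000 = 600.0000
edge 8: (2,26)→(1.5,24)  cross = 2·24 − 1.5·26 = 9.0000; (r_i+r_j)·cross = 3.5·9.0000 = 31.5000
edge 9: (1.5,24)→(1.5,17)  cross = 1.5·17 − 1.5·24 = -10.5000; (r_i+r_j)·cross = 3·-10.5000 = -31.5000
Σcross = 874.0000 → A = |Σcross|/2 = 437.0000 mm²
Σ(r_i+r_j)·cross = 31245.3750 → first moment M = |Σ|/6 = 5207.5625
R_c = M/A = 5207.5625/437.0000 = 11.9166 mm
θ = 322° = 5.619960 rad
V = θ·R_c·A = 5.619960·11.9166·437.0000 = 29266.294 mm³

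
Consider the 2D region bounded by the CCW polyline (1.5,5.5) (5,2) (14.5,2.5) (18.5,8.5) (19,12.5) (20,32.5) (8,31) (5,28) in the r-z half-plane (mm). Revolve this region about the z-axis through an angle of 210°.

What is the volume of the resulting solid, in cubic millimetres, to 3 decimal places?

Volume = 18259.296 mm³

Profile (r,z), 8 vertices: (1.5,5.5) (5,2) (14.5,2.5) (18.5,8.5) (19,12.5) (20,32.5) (8,31) (5,28)
edge 0: (1.5,5.5)→(5,2)  cross = 1.5·2 − 5·5.5 = -24.5000; (r_i+r_j)·cross = 6.5·-24.5000 = -159.2500
edge 1: (5,2)→(14.5,2.5)  cross = 5·2.5 − 14.5·2 = -16.5000; (r_i+r_j)·cross = 19.5·-16.5000 = -321.7500
edge 2: (14.5,2.5)→(18.5,8.5)  cross = 14.5·8.5 − 18.5·2.5 = 77.0000; (r_i+r_j)·cross = 33·77.0000 = 2541.0000
edge 3: (18.5,8.5)→(19,12.5)  cross = 18.5·12.5 − 19·8.5 = 69.7500; (r_i+r_j)·cross = 37.5·69.7500 = 2615.6250
edge 4: (19,12.5)→(20,32.5)  cross = 19·32.5 − 20·12.5 = 367.5000; (r_i+r_j)·cross = 39·367.5000 = 14332.5000
edge 5: (20,32.5)→(8,31)  cross = 20·31 − 8·32.5 = 360.0000; (r_i+r_j)·cross = 28·360.0000 = 10080.0000
edge 6: (8,31)→(5,28)  cross = 8·28 − 5·31 = 69.0000; (r_i+r_j)·cross = 13·69.0000 = 897.0000
edge 7: (5,28)→(1.5,5.5)  cross = 5·5.5 − 1.5·28 = -14.5000; (r_i+r_j)·cross = 6.5·-14.5000 = -94.2500
Σcross = 887.7500 → A = |Σcross|/2 = 443.8750 mm²
Σ(r_i+r_j)·cross = 29890.8750 → first moment M = |Σ|/6 = 4981.8125
R_c = M/A = 4981.8125/443.8750 = 11.2235 mm
θ = 210° = 3.665191 rad
V = θ·R_c·A = 3.665191·11.2235·443.8750 = 18259.296 mm³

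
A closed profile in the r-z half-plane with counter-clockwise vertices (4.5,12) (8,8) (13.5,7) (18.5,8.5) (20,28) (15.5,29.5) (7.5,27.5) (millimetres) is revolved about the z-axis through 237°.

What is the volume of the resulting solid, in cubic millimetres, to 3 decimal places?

Volume = 14412.702 mm³

Profile (r,z), 7 vertices: (4.5,12) (8,8) (13.5,7) (18.5,8.5) (20,28) (15.5,29.5) (7.5,27.5)
edge 0: (4.5,12)→(8,8)  cross = 4.5·8 − 8·12 = -60.0000; (r_i+r_j)·cross = 12.5·-60.0000 = -750.0000
edge 1: (8,8)→(13.5,7)  cross = 8·7 − 13.5·8 = -52.0000; (r_i+r_j)·cross = 21.5·-52.0000 = -1118.0000
edge 2: (13.5,7)→(18.5,8.5)  cross = 13.5·8.5 − 18.5·7 = -14.7500; (r_i+r_j)·cross = 32·-14.7500 = -472.0000
edge 3: (18.5,8.5)→(20,28)  cross = 18.5·28 − 20·8.5 = 348.0000; (r_i+r_j)·cross = 38.5·348.0000 = 13398.0000
edge 4: (20,28)→(15.5,29.5)  cross = 20·29.5 − 15.5·28 = 156.0000; (r_i+r_j)·cross = 35.5·156.0000 = 5538.0000
edge 5: (15.5,29.5)→(7.5,27.5)  cross = 15.5·27.5 − 7.5·29.5 = 205.0000; (r_i+r_j)·cross = 23·205.0000 = 4715.0000
edge 6: (7.5,27.5)→(4.5,12)  cross = 7.5·12 − 4.5·27.5 = -33.7500; (r_i+r_j)·cross = 12·-33.7500 = -405.0000
Σcross = 548.5000 → A = |Σcross|/2 = 274.2500 mm²
Σ(r_i+r_j)·cross = 20906.0000 → first moment M = |Σ|/6 = 3484.3333
R_c = M/A = 3484.3333/274.2500 = 12.7050 mm
θ = 237° = 4.136430 rad
V = θ·R_c·A = 4.136430·12.7050·274.2500 = 14412.702 mm³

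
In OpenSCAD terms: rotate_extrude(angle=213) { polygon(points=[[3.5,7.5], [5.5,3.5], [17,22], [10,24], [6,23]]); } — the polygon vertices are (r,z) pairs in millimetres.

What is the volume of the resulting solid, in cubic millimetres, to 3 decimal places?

Volume = 4484.296 mm³

Profile (r,z), 5 vertices: (3.5,7.5) (5.5,3.5) (17,22) (10,24) (6,23)
edge 0: (3.5,7.5)→(5.5,3.5)  cross = 3.5·3.5 − 5.5·7.5 = -29.0000; (r_i+r_j)·cross = 9·-29.0000 = -261.0000
edge 1: (5.5,3.5)→(17,22)  cross = 5.5·22 − 17·3.5 = 61.5000; (r_i+r_j)·cross = 22.5·61.5000 = 1383.7500
edge 2: (17,22)→(10,24)  cross = 17·24 − 10·22 = 188.0000; (r_i+r_j)·cross = 27·188.0000 = 5076.0000
edge 3: (10,24)→(6,23)  cross = 10·23 − 6·24 = 86.0000; (r_i+r_j)·cross = 16·86.0000 = 1376.0000
edge 4: (6,23)→(3.5,7.5)  cross = 6·7.5 − 3.5·23 = -35.5000; (r_i+r_j)·cross = 9.5·-35.5000 = -337.2500
Σcross = 271.0000 → A = |Σcross|/2 = 135.5000 mm²
Σ(r_i+r_j)·cross = 7237.5000 → first moment M = |Σ|/6 = 1206.2500
R_c = M/A = 1206.2500/135.5000 = 8.9022 mm
θ = 213° = 3.717551 rad
V = θ·R_c·A = 3.717551·8.9022·135.5000 = 4484.296 mm³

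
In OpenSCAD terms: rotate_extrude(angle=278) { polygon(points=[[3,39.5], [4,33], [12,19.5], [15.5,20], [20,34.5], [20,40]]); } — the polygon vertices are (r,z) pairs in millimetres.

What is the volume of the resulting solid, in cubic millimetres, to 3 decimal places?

Volume = 14055.278 mm³

Profile (r,z), 6 vertices: (3,39.5) (4,33) (12,19.5) (15.5,20) (20,34.5) (20,40)
edge 0: (3,39.5)→(4,33)  cross = 3·33 − 4·39.5 = -59.0000; (r_i+r_j)·cross = 7·-59.0000 = -413.0000
edge 1: (4,33)→(12,19.5)  cross = 4·19.5 − 12·33 = -318.0000; (r_i+r_j)·cross = 16·-318.0000 = -5088.0000
edge 2: (12,19.5)→(15.5,20)  cross = 12·20 − 15.5·19.5 = -62.2500; (r_i+r_j)·cross = 27.5·-62.2500 = -1711.8750
edge 3: (15.5,20)→(20,34.5)  cross = 15.5·34.5 − 20·20 = 134.7500; (r_i+r_j)·cross = 35.5·134.7500 = 4783.6250
edge 4: (20,34.5)→(20,40)  cross = 20·40 − 20·34.5 = 110.0000; (r_i+r_j)·cross = 40·110.0000 = 4400.0000
edge 5: (20,40)→(3,39.5)  cross = 20·39.5 − 3·40 = 670.0000; (r_i+r_j)·cross = 23·670.0000 = 15410.0000
Σcross = 475.5000 → A = |Σcross|/2 = 237.7500 mm²
Σ(r_i+r_j)·cross = 17380.7500 → first moment M = |Σ|/6 = 2896.7917
R_c = M/A = 2896.7917/237.7500 = 12.1842 mm
θ = 278° = 4.852015 rad
V = θ·R_c·A = 4.852015·12.1842·237.7500 = 14055.278 mm³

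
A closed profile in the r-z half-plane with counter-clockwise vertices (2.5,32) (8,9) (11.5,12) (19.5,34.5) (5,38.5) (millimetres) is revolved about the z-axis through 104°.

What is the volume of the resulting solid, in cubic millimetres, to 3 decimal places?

Profile (r,z), 5 vertices: (2.5,32) (8,9) (11.5,12) (19.5,34.5) (5,38.5)
edge 0: (2.5,32)→(8,9)  cross = 2.5·9 − 8·32 = -233.5000; (r_i+r_j)·cross = 10.5·-233.5000 = -2451.7500
edge 1: (8,9)→(11.5,12)  cross = 8·12 − 11.5·9 = -7.5000; (r_i+r_j)·cross = 19.5·-7.5000 = -146.2500
edge 2: (11.5,12)→(19.5,34.5)  cross = 11.5·34.5 − 19.5·12 = 162.7500; (r_i+r_j)·cross = 31·162.7500 = 5045.2500
edge 3: (19.5,34.5)→(5,38.5)  cross = 19.5·38.5 − 5·34.5 = 578.2500; (r_i+r_j)·cross = 24.5·578.2500 = 14167.1250
edge 4: (5,38.5)→(2.5,32)  cross = 5·32 − 2.5·38.5 = 63.7500; (r_i+r_j)·cross = 7.5·63.7500 = 478.1250
Σcross = 563.7500 → A = |Σcross|/2 = 281.8750 mm²
Σ(r_i+r_j)·cross = 17092.5000 → first moment M = |Σ|/6 = 2848.7500
R_c = M/A = 2848.7500/281.8750 = 10.1064 mm
θ = 104° = 1.815142 rad
V = θ·R_c·A = 1.815142·10.1064·281.8750 = 5170.887 mm³

Volume = 5170.887 mm³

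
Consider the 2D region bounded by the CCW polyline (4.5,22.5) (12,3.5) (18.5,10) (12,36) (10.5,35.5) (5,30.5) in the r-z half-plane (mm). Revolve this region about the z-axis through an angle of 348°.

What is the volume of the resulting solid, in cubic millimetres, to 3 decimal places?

Volume = 17411.911 mm³

Profile (r,z), 6 vertices: (4.5,22.5) (12,3.5) (18.5,10) (12,36) (10.5,35.5) (5,30.5)
edge 0: (4.5,22.5)→(12,3.5)  cross = 4.5·3.5 − 12·22.5 = -254.2500; (r_i+r_j)·cross = 16.5·-254.2500 = -4195.1250
edge 1: (12,3.5)→(18.5,10)  cross = 12·10 − 18.5·3.5 = 55.2500; (r_i+r_j)·cross = 30.5·55.2500 = 1685.1250
edge 2: (18.5,10)→(12,36)  cross = 18.5·36 − 12·10 = 546.0000; (r_i+r_j)·cross = 30.5·546.0000 = 16653.0000
edge 3: (12,36)→(10.5,35.5)  cross = 12·35.5 − 10.5·36 = 48.0000; (r_i+r_j)·cross = 22.5·48.0000 = 1080.0000
edge 4: (10.5,35.5)→(5,30.5)  cross = 10.5·30.5 − 5·35.5 = 142.7500; (r_i+r_j)·cross = 15.5·142.7500 = 2212.6250
edge 5: (5,30.5)→(4.5,22.5)  cross = 5·22.5 − 4.5·30.5 = -24.7500; (r_i+r_j)·cross = 9.5·-24.7500 = -235.1250
Σcross = 513.0000 → A = |Σcross|/2 = 256.5000 mm²
Σ(r_i+r_j)·cross = 17200.5000 → first moment M = |Σ|/6 = 2866.7500
R_c = M/A = 2866.7500/256.5000 = 11.1764 mm
θ = 348° = 6.073746 rad
V = θ·R_c·A = 6.073746·11.1764·256.5000 = 17411.911 mm³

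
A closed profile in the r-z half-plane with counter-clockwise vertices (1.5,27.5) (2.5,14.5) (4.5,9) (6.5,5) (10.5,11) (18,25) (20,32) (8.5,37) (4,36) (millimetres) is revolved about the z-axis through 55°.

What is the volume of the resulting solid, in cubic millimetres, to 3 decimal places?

Volume = 3165.693 mm³

Profile (r,z), 9 vertices: (1.5,27.5) (2.5,14.5) (4.5,9) (6.5,5) (10.5,11) (18,25) (20,32) (8.5,37) (4,36)
edge 0: (1.5,27.5)→(2.5,14.5)  cross = 1.5·14.5 − 2.5·27.5 = -47.0000; (r_i+r_j)·cross = 4·-47.0000 = -188.0000
edge 1: (2.5,14.5)→(4.5,9)  cross = 2.5·9 − 4.5·14.5 = -42.7500; (r_i+r_j)·cross = 7·-42.7500 = -299.2500
edge 2: (4.5,9)→(6.5,5)  cross = 4.5·5 − 6.5·9 = -36.0000; (r_i+r_j)·cross = 11·-36.0000 = -396.0000
edge 3: (6.5,5)→(10.5,11)  cross = 6.5·11 − 10.5·5 = 19.0000; (r_i+r_j)·cross = 17·19.0000 = 323.0000
edge 4: (10.5,11)→(18,25)  cross = 10.5·25 − 18·11 = 64.5000; (r_i+r_j)·cross = 28.5·64.5000 = 1838.2500
edge 5: (18,25)→(20,32)  cross = 18·32 − 20·25 = 76.0000; (r_i+r_j)·cross = 38·76.0000 = 2888.0000
edge 6: (20,32)→(8.5,37)  cross = 20·37 − 8.5·32 = 468.0000; (r_i+r_j)·cross = 28.5·468.0000 = 13338.0000
edge 7: (8.5,37)→(4,36)  cross = 8.5·36 − 4·37 = 158.0000; (r_i+r_j)·cross = 12.5·158.0000 = 1975.0000
edge 8: (4,36)→(1.5,27.5)  cross = 4·27.5 − 1.5·36 = 56.0000; (r_i+r_j)·cross = 5.5·56.0000 = 308.0000
Σcross = 715.7500 → A = |Σcross|/2 = 357.8750 mm²
Σ(r_i+r_j)·cross = 19787.0000 → first moment M = |Σ|/6 = 3297.8333
R_c = M/A = 3297.8333/357.8750 = 9.2150 mm
θ = 55° = 0.959931 rad
V = θ·R_c·A = 0.959931·9.2150·357.8750 = 3165.693 mm³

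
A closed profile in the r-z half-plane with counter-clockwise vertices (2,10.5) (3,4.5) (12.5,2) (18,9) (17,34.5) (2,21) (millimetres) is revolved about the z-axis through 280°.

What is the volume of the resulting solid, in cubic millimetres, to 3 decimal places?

Profile (r,z), 6 vertices: (2,10.5) (3,4.5) (12.5,2) (18,9) (17,34.5) (2,21)
edge 0: (2,10.5)→(3,4.5)  cross = 2·4.5 − 3·10.5 = -22.5000; (r_i+r_j)·cross = 5·-22.5000 = -112.5000
edge 1: (3,4.5)→(12.5,2)  cross = 3·2 − 12.5·4.5 = -50.2500; (r_i+r_j)·cross = 15.5·-50.2500 = -778.8750
edge 2: (12.5,2)→(18,9)  cross = 12.5·9 − 18·2 = 76.5000; (r_i+r_j)·cross = 30.5·76.5000 = 2333.2500
edge 3: (18,9)→(17,34.5)  cross = 18·34.5 − 17·9 = 468.0000; (r_i+r_j)·cross = 35·468.0000 = 16380.0000
edge 4: (17,34.5)→(2,21)  cross = 17·21 − 2·34.5 = 288.0000; (r_i+r_j)·cross = 19·288.0000 = 5472.0000
edge 5: (2,21)→(2,10.5)  cross = 2·10.5 − 2·21 = -21.0000; (r_i+r_j)·cross = 4·-21.0000 = -84.0000
Σcross = 738.7500 → A = |Σcross|/2 = 369.3750 mm²
Σ(r_i+r_j)·cross = 23209.8750 → first moment M = |Σ|/6 = 3868.3125
R_c = M/A = 3868.3125/369.3750 = 10.4726 mm
θ = 280° = 4.886922 rad
V = θ·R_c·A = 4.886922·10.4726·369.3750 = 18904.141 mm³

Volume = 18904.141 mm³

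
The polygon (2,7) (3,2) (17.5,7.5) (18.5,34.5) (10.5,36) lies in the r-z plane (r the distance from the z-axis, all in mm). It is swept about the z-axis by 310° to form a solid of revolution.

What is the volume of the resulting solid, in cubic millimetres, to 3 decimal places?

Volume = 22747.858 mm³

Profile (r,z), 5 vertices: (2,7) (3,2) (17.5,7.5) (18.5,34.5) (10.5,36)
edge 0: (2,7)→(3,2)  cross = 2·2 − 3·7 = -17.0000; (r_i+r_j)·cross = 5·-17.0000 = -85.0000
edge 1: (3,2)→(17.5,7.5)  cross = 3·7.5 − 17.5·2 = -12.5000; (r_i+r_j)·cross = 20.5·-12.5000 = -256.2500
edge 2: (17.5,7.5)→(18.5,34.5)  cross = 17.5·34.5 − 18.5·7.5 = 465.0000; (r_i+r_j)·cross = 36·465.0000 = 16740.0000
edge 3: (18.5,34.5)→(10.5,36)  cross = 18.5·36 − 10.5·34.5 = 303.7500; (r_i+r_j)·cross = 29·303.7500 = 8808.7500
edge 4: (10.5,36)→(2,7)  cross = 10.5·7 − 2·36 = 1.5000; (r_i+r_j)·cross = 12.5·1.5000 = 18.7500
Σcross = 740.7500 → A = |Σcross|/2 = 370.3750 mm²
Σ(r_i+r_j)·cross = 25226.2500 → first moment M = |Σ|/6 = 4204.3750
R_c = M/A = 4204.3750/370.3750 = 11.3517 mm
θ = 310° = 5.410521 rad
V = θ·R_c·A = 5.410521·11.3517·370.3750 = 22747.858 mm³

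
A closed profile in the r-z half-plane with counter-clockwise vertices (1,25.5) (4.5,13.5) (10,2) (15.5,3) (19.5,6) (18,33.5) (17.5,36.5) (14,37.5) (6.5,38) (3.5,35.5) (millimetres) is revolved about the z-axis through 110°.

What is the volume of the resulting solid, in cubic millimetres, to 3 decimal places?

Volume = 10706.591 mm³

Profile (r,z), 10 vertices: (1,25.5) (4.5,13.5) (10,2) (15.5,3) (19.5,6) (18,33.5) (17.5,36.5) (14,37.5) (6.5,38) (3.5,35.5)
edge 0: (1,25.5)→(4.5,13.5)  cross = 1·13.5 − 4.5·25.5 = -101.2500; (r_i+r_j)·cross = 5.5·-101.2500 = -556.8750
edge 1: (4.5,13.5)→(10,2)  cross = 4.5·2 − 10·13.5 = -126.0000; (r_i+r_j)·cross = 14.5·-126.0000 = -1827.0000
edge 2: (10,2)→(15.5,3)  cross = 10·3 − 15.5·2 = -1.0000; (r_i+r_j)·cross = 25.5·-1.0000 = -25.5000
edge 3: (15.5,3)→(19.5,6)  cross = 15.5·6 − 19.5·3 = 34.5000; (r_i+r_j)·cross = 35·34.5000 = 1207.5000
edge 4: (19.5,6)→(18,33.5)  cross = 19.5·33.5 − 18·6 = 545.2500; (r_i+r_j)·cross = 37.5·545.2500 = 20446.8750
edge 5: (18,33.5)→(17.5,36.5)  cross = 18·36.5 − 17.5·33.5 = 70.7500; (r_i+r_j)·cross = 35.5·70.7500 = 2511.6250
edge 6: (17.5,36.5)→(14,37.5)  cross = 17.5·37.5 − 14·36.5 = 145.2500; (r_i+r_j)·cross = 31.5·145.2500 = 4575.3750
edge 7: (14,37.5)→(6.5,38)  cross = 14·38 − 6.5·37.5 = 288.2500; (r_i+r_j)·cross = 20.5·288.2500 = 5909.1250
edge 8: (6.5,38)→(3.5,35.5)  cross = 6.5·35.5 − 3.5·38 = 97.7500; (r_i+r_j)·cross = 10·97.7500 = 977.5000
edge 9: (3.5,35.5)→(1,25.5)  cross = 3.5·25.5 − 1·35.5 = 53.7500; (r_i+r_j)·cross = 4.5·53.7500 = 241.8750
Σcross = 1007.2500 → A = |Σcross|/2 = 503.6250 mm²
Σ(r_i+r_j)·cross = 33460.5000 → first moment M = |Σ|/6 = 5576.7500
R_c = M/A = 5576.7500/503.6250 = 11.0732 mm
θ = 110° = 1.919862 rad
V = θ·R_c·A = 1.919862·11.0732·503.6250 = 10706.591 mm³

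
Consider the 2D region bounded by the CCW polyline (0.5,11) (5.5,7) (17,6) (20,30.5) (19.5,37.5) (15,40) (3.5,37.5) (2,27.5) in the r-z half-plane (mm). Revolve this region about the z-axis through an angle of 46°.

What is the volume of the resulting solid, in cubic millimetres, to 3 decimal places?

Volume = 4557.169 mm³

Profile (r,z), 8 vertices: (0.5,11) (5.5,7) (17,6) (20,30.5) (19.5,37.5) (15,40) (3.5,37.5) (2,27.5)
edge 0: (0.5,11)→(5.5,7)  cross = 0.5·7 − 5.5·11 = -57.0000; (r_i+r_j)·cross = 6·-57.0000 = -342.0000
edge 1: (5.5,7)→(17,6)  cross = 5.5·6 − 17·7 = -86.0000; (r_i+r_j)·cross = 22.5·-86.0000 = -1935.0000
edge 2: (17,6)→(20,30.5)  cross = 17·30.5 − 20·6 = 398.5000; (r_i+r_j)·cross = 37·398.5000 = 14744.5000
edge 3: (20,30.5)→(19.5,37.5)  cross = 20·37.5 − 19.5·30.5 = 155.2500; (r_i+r_j)·cross = 39.5·155.2500 = 6132.3750
edge 4: (19.5,37.5)→(15,40)  cross = 19.5·40 − 15·37.5 = 217.5000; (r_i+r_j)·cross = 34.5·217.5000 = 7503.7500
edge 5: (15,40)→(3.5,37.5)  cross = 15·37.5 − 3.5·40 = 422.5000; (r_i+r_j)·cross = 18.5·422.5000 = 7816.2500
edge 6: (3.5,37.5)→(2,27.5)  cross = 3.5·27.5 − 2·37.5 = 21.2500; (r_i+r_j)·cross = 5.5·21.2500 = 116.8750
edge 7: (2,27.5)→(0.5,11)  cross = 2·11 − 0.5·27.5 = 8.2500; (r_i+r_j)·cross = 2.5·8.2500 = 20.6250
Σcross = 1080.2500 → A = |Σcross|/2 = 540.1250 mm²
Σ(r_i+r_j)·cross = 34057.3750 → first moment M = |Σ|/6 = 5676.2292
R_c = M/A = 5676.2292/540.1250 = 10.5091 mm
θ = 46° = 0.802851 rad
V = θ·R_c·A = 0.802851·10.5091·540.1250 = 4557.169 mm³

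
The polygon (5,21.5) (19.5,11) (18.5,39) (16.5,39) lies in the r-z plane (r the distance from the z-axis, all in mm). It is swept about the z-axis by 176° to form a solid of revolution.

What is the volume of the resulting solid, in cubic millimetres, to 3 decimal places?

Profile (r,z), 4 vertices: (5,21.5) (19.5,11) (18.5,39) (16.5,39)
edge 0: (5,21.5)→(19.5,11)  cross = 5·11 − 19.5·21.5 = -364.2500; (r_i+r_j)·cross = 24.5·-364.2500 = -8924.1250
edge 1: (19.5,11)→(18.5,39)  cross = 19.5·39 − 18.5·11 = 557.0000; (r_i+r_j)·cross = 38·557.0000 = 21166.0000
edge 2: (18.5,39)→(16.5,39)  cross = 18.5·39 − 16.5·39 = 78.0000; (r_i+r_j)·cross = 35·78.0000 = 2730.0000
edge 3: (16.5,39)→(5,21.5)  cross = 16.5·21.5 − 5·39 = 159.7500; (r_i+r_j)·cross = 21.5·159.7500 = 3434.6250
Σcross = 430.5000 → A = |Σcross|/2 = 215.2500 mm²
Σ(r_i+r_j)·cross = 18406.5000 → first moment M = |Σ|/6 = 3067.7500
R_c = M/A = 3067.7500/215.2500 = 14.2520 mm
θ = 176° = 3.071779 rad
V = θ·R_c·A = 3.071779·14.2520·215.2500 = 9423.452 mm³

Volume = 9423.452 mm³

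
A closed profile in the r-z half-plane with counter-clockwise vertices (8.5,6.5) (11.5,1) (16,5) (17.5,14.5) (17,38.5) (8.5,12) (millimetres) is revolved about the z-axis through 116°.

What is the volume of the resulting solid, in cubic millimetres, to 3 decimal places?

Volume = 5216.504 mm³

Profile (r,z), 6 vertices: (8.5,6.5) (11.5,1) (16,5) (17.5,14.5) (17,38.5) (8.5,12)
edge 0: (8.5,6.5)→(11.5,1)  cross = 8.5·1 − 11.5·6.5 = -66.2500; (r_i+r_j)·cross = 20·-66.2500 = -1325.0000
edge 1: (11.5,1)→(16,5)  cross = 11.5·5 − 16·1 = 41.5000; (r_i+r_j)·cross = 27.5·41.5000 = 1141.2500
edge 2: (16,5)→(17.5,14.5)  cross = 16·14.5 − 17.5·5 = 144.5000; (r_i+r_j)·cross = 33.5·144.5000 = 4840.7500
edge 3: (17.5,14.5)→(17,38.5)  cross = 17.5·38.5 − 17·14.5 = 427.2500; (r_i+r_j)·cross = 34.5·427.2500 = 14740.1250
edge 4: (17,38.5)→(8.5,12)  cross = 17·12 − 8.5·38.5 = -123.2500; (r_i+r_j)·cross = 25.5·-123.2500 = -3142.8750
edge 5: (8.5,12)→(8.5,6.5)  cross = 8.5·6.5 − 8.5·12 = -46.7500; (r_i+r_j)·cross = 17·-46.7500 = -794.7500
Σcross = 377.0000 → A = |Σcross|/2 = 188.5000 mm²
Σ(r_i+r_j)·cross = 15459.5000 → first moment M = |Σ|/6 = 2576.5833
R_c = M/A = 2576.5833/188.5000 = 13.6689 mm
θ = 116° = 2.024582 rad
V = θ·R_c·A = 2.024582·13.6689·188.5000 = 5216.504 mm³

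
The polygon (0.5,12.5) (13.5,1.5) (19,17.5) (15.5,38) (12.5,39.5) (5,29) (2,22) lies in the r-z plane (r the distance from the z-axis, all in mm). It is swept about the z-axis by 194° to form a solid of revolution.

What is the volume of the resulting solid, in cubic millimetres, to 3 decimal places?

Profile (r,z), 7 vertices: (0.5,12.5) (13.5,1.5) (19,17.5) (15.5,38) (12.5,39.5) (5,29) (2,22)
edge 0: (0.5,12.5)→(13.5,1.5)  cross = 0.5·1.5 − 13.5·12.5 = -168.0000; (r_i+r_j)·cross = 14·-168.0000 = -2352.0000
edge 1: (13.5,1.5)→(19,17.5)  cross = 13.5·17.5 − 19·1.5 = 207.7500; (r_i+r_j)·cross = 32.5·207.7500 = 6751.8750
edge 2: (19,17.5)→(15.5,38)  cross = 19·38 − 15.5·17.5 = 450.7500; (r_i+r_j)·cross = 34.5·450.7500 = 15550.8750
edge 3: (15.5,38)→(12.5,39.5)  cross = 15.5·39.5 − 12.5·38 = 137.2500; (r_i+r_j)·cross = 28·137.2500 = 3843.0000
edge 4: (12.5,39.5)→(5,29)  cross = 12.5·29 − 5·39.5 = 165.0000; (r_i+r_j)·cross = 17.5·165.0000 = 2887.5000
edge 5: (5,29)→(2,22)  cross = 5·22 − 2·29 = 52.0000; (r_i+r_j)·cross = 7·52.0000 = 364.0000
edge 6: (2,22)→(0.5,12.5)  cross = 2·12.5 − 0.5·22 = 14.0000; (r_i+r_j)·cross = 2.5·14.0000 = 35.0000
Σcross = 858.7500 → A = |Σcross|/2 = 429.3750 mm²
Σ(r_i+r_j)·cross = 27080.2500 → first moment M = |Σ|/6 = 4513.3750
R_c = M/A = 4513.3750/429.3750 = 10.5115 mm
θ = 194° = 3.385939 rad
V = θ·R_c·A = 3.385939·10.5115·429.3750 = 15282.011 mm³

Volume = 15282.011 mm³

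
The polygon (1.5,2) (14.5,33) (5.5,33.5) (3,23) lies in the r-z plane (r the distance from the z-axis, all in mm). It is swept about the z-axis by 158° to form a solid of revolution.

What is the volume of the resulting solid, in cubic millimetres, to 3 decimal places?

Profile (r,z), 4 vertices: (1.5,2) (14.5,33) (5.5,33.5) (3,23)
edge 0: (1.5,2)→(14.5,33)  cross = 1.5·33 − 14.5·2 = 20.5000; (r_i+r_j)·cross = 16·20.5000 = 328.0000
edge 1: (14.5,33)→(5.5,33.5)  cross = 14.5·33.5 − 5.5·33 = 304.2500; (r_i+r_j)·cross = 20·304.2500 = 6085.0000
edge 2: (5.5,33.5)→(3,23)  cross = 5.5·23 − 3·33.5 = 26.0000; (r_i+r_j)·cross = 8.5·26.0000 = 221.0000
edge 3: (3,23)→(1.5,2)  cross = 3·2 − 1.5·23 = -28.5000; (r_i+r_j)·cross = 4.5·-28.5000 = -128.2500
Σcross = 322.2500 → A = |Σcross|/2 = 161.1250 mm²
Σ(r_i+r_j)·cross = 6505.7500 → first moment M = |Σ|/6 = 1084.2917
R_c = M/A = 1084.2917/161.1250 = 6.7295 mm
θ = 158° = 2.757620 rad
V = θ·R_c·A = 2.757620·6.7295·161.1250 = 2990.065 mm³

Volume = 2990.065 mm³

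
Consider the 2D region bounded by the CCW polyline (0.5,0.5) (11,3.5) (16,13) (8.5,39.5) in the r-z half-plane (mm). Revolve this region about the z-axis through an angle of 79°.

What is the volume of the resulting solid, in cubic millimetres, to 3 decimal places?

Profile (r,z), 4 vertices: (0.5,0.5) (11,3.5) (16,13) (8.5,39.5)
edge 0: (0.5,0.5)→(11,3.5)  cross = 0.5·3.5 − 11·0.5 = -3.7500; (r_i+r_j)·cross = 11.5·-3.7500 = -43.1250
edge 1: (11,3.5)→(16,13)  cross = 11·13 − 16·3.5 = 87.0000; (r_i+r_j)·cross = 27·87.0000 = 2349.0000
edge 2: (16,13)→(8.5,39.5)  cross = 16·39.5 − 8.5·13 = 521.5000; (r_i+r_j)·cross = 24.5·521.5000 = 12776.7500
edge 3: (8.5,39.5)→(0.5,0.5)  cross = 8.5·0.5 − 0.5·39.5 = -15.5000; (r_i+r_j)·cross = 9·-15.5000 = -139.5000
Σcross = 589.2500 → A = |Σcross|/2 = 294.6250 mm²
Σ(r_i+r_j)·cross = 14943.1250 → first moment M = |Σ|/6 = 2490.5208
R_c = M/A = 2490.5208/294.6250 = 8.4532 mm
θ = 79° = 1.378810 rad
V = θ·R_c·A = 1.378810·8.4532·294.6250 = 3433.955 mm³

Volume = 3433.955 mm³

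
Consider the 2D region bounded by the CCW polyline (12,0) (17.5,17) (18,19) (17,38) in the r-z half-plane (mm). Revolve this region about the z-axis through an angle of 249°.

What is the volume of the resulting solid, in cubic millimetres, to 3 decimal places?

Profile (r,z), 4 vertices: (12,0) (17.5,17) (18,19) (17,38)
edge 0: (12,0)→(17.5,17)  cross = 12·17 − 17.5·0 = 204.0000; (r_i+r_j)·cross = 29.5·204.0000 = 6018.0000
edge 1: (17.5,17)→(18,19)  cross = 17.5·19 − 18·17 = 26.5000; (r_i+r_j)·cross = 35.5·26.5000 = 940.7500
edge 2: (18,19)→(17,38)  cross = 18·38 − 17·19 = 361.0000; (r_i+r_j)·cross = 35·361.0000 = 12635.0000
edge 3: (17,38)→(12,0)  cross = 17·0 − 12·38 = -456.0000; (r_i+r_j)·cross = 29·-456.0000 = -13224.0000
Σcross = 135.5000 → A = |Σcross|/2 = 67.7500 mm²
Σ(r_i+r_j)·cross = 6369.7500 → first moment M = |Σ|/6 = 1061.6250
R_c = M/A = 1061.6250/67.7500 = 15.6697 mm
θ = 249° = 4.345870 rad
V = θ·R_c·A = 4.345870·15.6697·67.7500 = 4613.684 mm³

Volume = 4613.684 mm³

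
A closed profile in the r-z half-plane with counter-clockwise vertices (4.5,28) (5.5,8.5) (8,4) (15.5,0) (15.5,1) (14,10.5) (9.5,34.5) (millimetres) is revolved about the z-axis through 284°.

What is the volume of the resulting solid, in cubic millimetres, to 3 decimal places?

Volume = 10070.433 mm³

Profile (r,z), 7 vertices: (4.5,28) (5.5,8.5) (8,4) (15.5,0) (15.5,1) (14,10.5) (9.5,34.5)
edge 0: (4.5,28)→(5.5,8.5)  cross = 4.5·8.5 − 5.5·28 = -115.7500; (r_i+r_j)·cross = 10·-115.7500 = -1157.5000
edge 1: (5.5,8.5)→(8,4)  cross = 5.5·4 − 8·8.5 = -46.0000; (r_i+r_j)·cross = 13.5·-46.0000 = -621.0000
edge 2: (8,4)→(15.5,0)  cross = 8·0 − 15.5·4 = -62.0000; (r_i+r_j)·cross = 23.5·-62.0000 = -1457.0000
edge 3: (15.5,0)→(15.5,1)  cross = 15.5·1 − 15.5·0 = 15.5000; (r_i+r_j)·cross = 31·15.5000 = 480.5000
edge 4: (15.5,1)→(14,10.5)  cross = 15.5·10.5 − 14·1 = 148.7500; (r_i+r_j)·cross = 29.5·148.7500 = 4388.1250
edge 5: (14,10.5)→(9.5,34.5)  cross = 14·34.5 − 9.5·10.5 = 383.2500; (r_i+r_j)·cross = 23.5·383.2500 = 9006.3750
edge 6: (9.5,34.5)→(4.5,28)  cross = 9.5·28 − 4.5·34.5 = 110.7500; (r_i+r_j)·cross = 14·110.7500 = 1550.5000
Σcross = 434.5000 → A = |Σcross|/2 = 217.2500 mm²
Σ(r_i+r_j)·cross = 12190.0000 → first moment M = |Σ|/6 = 2031.6667
R_c = M/A = 2031.6667/217.2500 = 9.3517 mm
θ = 284° = 4.956735 rad
V = θ·R_c·A = 4.956735·9.3517·217.2500 = 10070.433 mm³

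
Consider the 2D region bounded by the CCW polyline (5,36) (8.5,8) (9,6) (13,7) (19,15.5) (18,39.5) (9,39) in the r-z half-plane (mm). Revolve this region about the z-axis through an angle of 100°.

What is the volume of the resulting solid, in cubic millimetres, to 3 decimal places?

Volume = 7711.592 mm³

Profile (r,z), 7 vertices: (5,36) (8.5,8) (9,6) (13,7) (19,15.5) (18,39.5) (9,39)
edge 0: (5,36)→(8.5,8)  cross = 5·8 − 8.5·36 = -266.0000; (r_i+r_j)·cross = 13.5·-266.0000 = -3591.0000
edge 1: (8.5,8)→(9,6)  cross = 8.5·6 − 9·8 = -21.0000; (r_i+r_j)·cross = 17.5·-21.0000 = -367.5000
edge 2: (9,6)→(13,7)  cross = 9·7 − 13·6 = -15.0000; (r_i+r_j)·cross = 22·-15.0000 = -330.0000
edge 3: (13,7)→(19,15.5)  cross = 13·15.5 − 19·7 = 68.5000; (r_i+r_j)·cross = 32·68.5000 = 2192.0000
edge 4: (19,15.5)→(18,39.5)  cross = 19·39.5 − 18·15.5 = 471.5000; (r_i+r_j)·cross = 37·471.5000 = 17445.5000
edge 5: (18,39.5)→(9,39)  cross = 18·39 − 9·39.5 = 346.5000; (r_i+r_j)·cross = 27·346.5000 = 9355.5000
edge 6: (9,39)→(5,36)  cross = 9·36 − 5·39 = 129.0000; (r_i+r_j)·cross = 14·129.0000 = 1806.0000
Σcross = 713.5000 → A = |Σcross|/2 = 356.7500 mm²
Σ(r_i+r_j)·cross = 26510.5000 → first moment M = |Σ|/6 = 4418.4167
R_c = M/A = 4418.4167/356.7500 = 12.3852 mm
θ = 100° = 1.745329 rad
V = θ·R_c·A = 1.745329·12.3852·356.7500 = 7711.592 mm³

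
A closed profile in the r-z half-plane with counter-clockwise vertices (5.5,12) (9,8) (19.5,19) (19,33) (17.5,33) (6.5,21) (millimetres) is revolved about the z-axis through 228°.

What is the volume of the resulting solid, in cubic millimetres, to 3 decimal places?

Profile (r,z), 6 vertices: (5.5,12) (9,8) (19.5,19) (19,33) (17.5,33) (6.5,21)
edge 0: (5.5,12)→(9,8)  cross = 5.5·8 − 9·12 = -64.0000; (r_i+r_j)·cross = 14.5·-64.0000 = -928.0000
edge 1: (9,8)→(19.5,19)  cross = 9·19 − 19.5·8 = 15.0000; (r_i+r_j)·cross = 28.5·15.0000 = 427.5000
edge 2: (19.5,19)→(19,33)  cross = 19.5·33 − 19·19 = 282.5000; (r_i+r_j)·cross = 38.5·282.5000 = 10876.2500
edge 3: (19,33)→(17.5,33)  cross = 19·33 − 17.5·33 = 49.5000; (r_i+r_j)·cross = 36.5·49.5000 = 1806.7500
edge 4: (17.5,33)→(6.5,21)  cross = 17.5·21 − 6.5·33 = 153.0000; (r_i+r_j)·cross = 24·153.0000 = 3672.0000
edge 5: (6.5,21)→(5.5,12)  cross = 6.5·12 − 5.5·21 = -37.5000; (r_i+r_j)·cross = 12·-37.5000 = -450.0000
Σcross = 398.5000 → A = |Σcross|/2 = 199.2500 mm²
Σ(r_i+r_j)·cross = 15404.5000 → first moment M = |Σ|/6 = 2567.4167
R_c = M/A = 2567.4167/199.2500 = 12.8854 mm
θ = 228° = 3.979351 rad
V = θ·R_c·A = 3.979351·12.8854·199.2500 = 10216.651 mm³

Volume = 10216.651 mm³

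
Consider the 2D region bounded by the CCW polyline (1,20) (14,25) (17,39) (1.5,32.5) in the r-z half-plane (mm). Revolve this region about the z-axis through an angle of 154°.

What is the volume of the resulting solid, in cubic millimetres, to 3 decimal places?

Profile (r,z), 4 vertices: (1,20) (14,25) (17,39) (1.5,32.5)
edge 0: (1,20)→(14,25)  cross = 1·25 − 14·20 = -255.0000; (r_i+r_j)·cross = 15·-255.0000 = -3825.0000
edge 1: (14,25)→(17,39)  cross = 14·39 − 17·25 = 121.0000; (r_i+r_j)·cross = 31·121.0000 = 3751.0000
edge 2: (17,39)→(1.5,32.5)  cross = 17·32.5 − 1.5·39 = 494.0000; (r_i+r_j)·cross = 18.5·494.0000 = 9139.0000
edge 3: (1.5,32.5)→(1,20)  cross = 1.5·20 − 1·32.5 = -2.5000; (r_i+r_j)·cross = 2.5·-2.5000 = -6.2500
Σcross = 357.5000 → A = |Σcross|/2 = 178.7500 mm²
Σ(r_i+r_j)·cross = 9058.7500 → first moment M = |Σ|/6 = 1509.7917
R_c = M/A = 1509.7917/178.7500 = 8.4464 mm
θ = 154° = 2.687807 rad
V = θ·R_c·A = 2.687807·8.4464·178.7500 = 4058.029 mm³

Volume = 4058.029 mm³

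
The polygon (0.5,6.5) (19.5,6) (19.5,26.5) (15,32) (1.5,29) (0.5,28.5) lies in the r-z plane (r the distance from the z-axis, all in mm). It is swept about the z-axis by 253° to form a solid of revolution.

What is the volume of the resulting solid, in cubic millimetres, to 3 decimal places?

Volume = 20135.882 mm³

Profile (r,z), 6 vertices: (0.5,6.5) (19.5,6) (19.5,26.5) (15,32) (1.5,29) (0.5,28.5)
edge 0: (0.5,6.5)→(19.5,6)  cross = 0.5·6 − 19.5·6.5 = -123.7500; (r_i+r_j)·cross = 20·-123.7500 = -2475.0000
edge 1: (19.5,6)→(19.5,26.5)  cross = 19.5·26.5 − 19.5·6 = 399.7500; (r_i+r_j)·cross = 39·399.7500 = 15590.2500
edge 2: (19.5,26.5)→(15,32)  cross = 19.5·32 − 15·26.5 = 226.5000; (r_i+r_j)·cross = 34.5·226.5000 = 7814.2500
edge 3: (15,32)→(1.5,29)  cross = 15·29 − 1.5·32 = 387.0000; (r_i+r_j)·cross = 16.5·387.0000 = 6385.5000
edge 4: (1.5,29)→(0.5,28.5)  cross = 1.5·28.5 − 0.5·29 = 28.2500; (r_i+r_j)·cross = 2·28.2500 = 56.5000
edge 5: (0.5,28.5)→(0.5,6.5)  cross = 0.5·6.5 − 0.5·28.5 = -11.0000; (r_i+r_j)·cross = 1·-11.0000 = -11.0000
Σcross = 906.7500 → A = |Σcross|/2 = 453.3750 mm²
Σ(r_i+r_j)·cross = 27360.5000 → first moment M = |Σ|/6 = 4560.0833
R_c = M/A = 4560.0833/453.3750 = 10.0581 mm
θ = 253° = 4.415683 rad
V = θ·R_c·A = 4.415683·10.0581·453.3750 = 20135.882 mm³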